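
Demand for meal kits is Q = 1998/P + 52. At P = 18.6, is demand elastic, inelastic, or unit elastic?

inelastic

Q = 159.419, dQ/dP = -5.775.
ε = (dQ/dP)(P/Q) ≈ -0.674.
|ε| = 0.67 < 1.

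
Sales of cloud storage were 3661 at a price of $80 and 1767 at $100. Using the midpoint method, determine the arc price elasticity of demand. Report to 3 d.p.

-3.140

ΔQ = 1767 − 3661 = -1894; ΔP = 100 − 80 = 20.
Midpoints: P̄ = 90.00, Q̄ = 2714.0.
ε = (ΔQ/ΔP)(P̄/Q̄) = (-1894/20)(90.00/2714.0).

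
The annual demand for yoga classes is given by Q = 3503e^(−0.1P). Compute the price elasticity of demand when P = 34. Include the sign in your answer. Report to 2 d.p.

-3.40

At P = 34, Q = 116.907.
dQ/dP = −0.1·3503e^(−0.1P) = −0.1Q = -11.691.
ε = (dQ/dP)(P/Q) = (-11.691)(34/116.907).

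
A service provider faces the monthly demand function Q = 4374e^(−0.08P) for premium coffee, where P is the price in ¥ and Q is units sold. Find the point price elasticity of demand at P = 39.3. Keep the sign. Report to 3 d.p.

At P = 39.3, Q = 188.563.
dQ/dP = −0.08·4374e^(−0.08P) = −0.08Q = -15.085.
ε = (dQ/dP)(P/Q) = (-15.085)(39.3/188.563).

-3.144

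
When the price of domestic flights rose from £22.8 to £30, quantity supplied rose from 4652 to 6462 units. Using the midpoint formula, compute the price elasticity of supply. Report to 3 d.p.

ΔQ = 6462 − 4652 = 1810; ΔP = 30 − 22.8 = 7.2.
Midpoints: P̄ = 26.40, Q̄ = 5557.0.
ε_s = (ΔQ/ΔP)(P̄/Q̄) = (1810/7.2)(26.40/5557.0).

1.194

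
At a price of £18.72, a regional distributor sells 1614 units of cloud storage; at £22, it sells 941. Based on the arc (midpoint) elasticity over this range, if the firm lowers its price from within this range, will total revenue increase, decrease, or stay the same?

Arc ε = (-673/3.28)(20.36/1277.5) ≈ -3.270.
|ε| = 3.27 > 1, so demand is elastic. A price cut therefore raises total revenue.

increase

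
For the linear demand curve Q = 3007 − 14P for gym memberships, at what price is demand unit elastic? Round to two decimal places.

For linear demand Q = a − bP, ε = −bP/(a − bP). |ε| = 1 when bP = a − bP, i.e. P = a/(2b).
P = 3007/(2·14) = 3007/28 = 107.3929.

107.39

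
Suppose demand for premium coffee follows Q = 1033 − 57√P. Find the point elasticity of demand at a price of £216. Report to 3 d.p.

At P = 216, Q = 195.275.
dQ/dP = −57/(2√P) = -1.939.
ε = (dQ/dP)(P/Q) = (-1.939)(216/195.275).

-2.145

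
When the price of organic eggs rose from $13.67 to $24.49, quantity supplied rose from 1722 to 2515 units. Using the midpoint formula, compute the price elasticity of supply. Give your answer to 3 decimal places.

0.660

ΔQ = 2515 − 1722 = 793; ΔP = 24.49 − 13.67 = 10.82.
Midpoints: P̄ = 19.08, Q̄ = 2118.5.
ε_s = (ΔQ/ΔP)(P̄/Q̄) = (793/10.82)(19.08/2118.5).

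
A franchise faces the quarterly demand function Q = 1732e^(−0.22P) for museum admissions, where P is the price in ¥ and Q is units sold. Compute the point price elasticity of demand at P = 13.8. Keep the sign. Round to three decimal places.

At P = 13.8, Q = 83.182.
dQ/dP = −0.22·1732e^(−0.22P) = −0.22Q = -18.300.
ε = (dQ/dP)(P/Q) = (-18.300)(13.8/83.182).

-3.036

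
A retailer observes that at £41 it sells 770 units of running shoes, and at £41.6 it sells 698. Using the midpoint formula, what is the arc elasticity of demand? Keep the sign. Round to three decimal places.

ΔQ = 698 − 770 = -72; ΔP = 41.6 − 41 = 0.6.
Midpoints: P̄ = 41.30, Q̄ = 734.0.
ε = (ΔQ/ΔP)(P̄/Q̄) = (-72/0.6)(41.30/734.0).

-6.752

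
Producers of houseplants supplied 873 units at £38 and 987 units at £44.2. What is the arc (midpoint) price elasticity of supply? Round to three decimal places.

ΔQ = 987 − 873 = 114; ΔP = 44.2 − 38 = 6.2.
Midpoints: P̄ = 41.10, Q̄ = 930.0.
ε_s = (ΔQ/ΔP)(P̄/Q̄) = (114/6.2)(41.10/930.0).

0.813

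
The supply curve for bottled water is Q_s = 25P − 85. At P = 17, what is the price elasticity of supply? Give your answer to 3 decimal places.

At P = 17, Q_s = 340.
dQ_s/dP = 25.
ε_s = (dQ_s/dP)(P/Q_s) = (25)(17/340).

1.250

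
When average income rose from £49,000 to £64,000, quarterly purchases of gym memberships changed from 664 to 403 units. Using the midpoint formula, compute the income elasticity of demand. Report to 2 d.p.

-1.84

ΔQ = -261, ΔI = 15000. Midpoints: Ī = 56,500, Q̄ = 533.5.
ε_I = (ΔQ/ΔI)(Ī/Q̄) = (-261/15000)(56500/533.5).
ε_I < 0, so the good is inferior.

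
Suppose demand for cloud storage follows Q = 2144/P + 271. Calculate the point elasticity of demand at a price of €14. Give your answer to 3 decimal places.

-0.361

At P = 14, Q = 424.143.
dQ/dP = −2144/P² = -10.939.
ε = (dQ/dP)(P/Q) = (-10.939)(14/424.143).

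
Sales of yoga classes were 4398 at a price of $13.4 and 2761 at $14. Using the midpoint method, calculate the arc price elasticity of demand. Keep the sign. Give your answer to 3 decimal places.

-10.442

ΔQ = 2761 − 4398 = -1637; ΔP = 14 − 13.4 = 0.6.
Midpoints: P̄ = 13.70, Q̄ = 3579.5.
ε = (ΔQ/ΔP)(P̄/Q̄) = (-1637/0.6)(13.70/3579.5).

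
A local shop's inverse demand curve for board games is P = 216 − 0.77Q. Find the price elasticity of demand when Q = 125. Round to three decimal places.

At Q = 125, P = 216 − 0.77(125) = 119.75.
dP/dQ = −0.77, so dQ/dP = 1/(−0.77) = -1.299.
ε = (dQ/dP)(P/Q) = (-1.299)(119.75/125).

-1.244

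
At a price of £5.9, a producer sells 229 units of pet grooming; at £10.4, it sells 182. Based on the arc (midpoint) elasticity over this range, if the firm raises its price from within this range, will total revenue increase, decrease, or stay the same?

increase

Arc ε = (-47/4.5)(8.15/205.5) ≈ -0.414.
|ε| = 0.41 < 1, so demand is inelastic. A price rise therefore raises total revenue.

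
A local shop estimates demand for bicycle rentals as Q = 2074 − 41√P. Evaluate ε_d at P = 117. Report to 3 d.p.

-0.136

At P = 117, Q = 1630.517.
dQ/dP = −41/(2√P) = -1.895.
ε = (dQ/dP)(P/Q) = (-1.895)(117/1630.517).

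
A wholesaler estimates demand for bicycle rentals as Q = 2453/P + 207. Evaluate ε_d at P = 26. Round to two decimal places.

-0.31

At P = 26, Q = 301.346.
dQ/dP = −2453/P² = -3.629.
ε = (dQ/dP)(P/Q) = (-3.629)(26/301.346).
|ε| < 1, so demand is inelastic at this price.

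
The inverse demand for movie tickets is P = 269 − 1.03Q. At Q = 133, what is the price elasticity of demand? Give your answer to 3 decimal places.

-0.964

At Q = 133, P = 269 − 1.03(133) = 132.01.
dP/dQ = −1.03, so dQ/dP = 1/(−1.03) = -0.971.
ε = (dQ/dP)(P/Q) = (-0.971)(132.01/133).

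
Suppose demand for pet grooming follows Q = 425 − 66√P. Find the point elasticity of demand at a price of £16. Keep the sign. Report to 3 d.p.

-0.820

At P = 16, Q = 161.
dQ/dP = −66/(2√P) = -8.250.
ε = (dQ/dP)(P/Q) = (-8.250)(16/161).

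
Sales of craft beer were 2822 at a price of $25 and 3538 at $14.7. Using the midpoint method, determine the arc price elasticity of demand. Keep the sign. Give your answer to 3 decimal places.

ΔQ = 3538 − 2822 = 716; ΔP = 14.7 − 25 = -10.3.
Midpoints: P̄ = 19.85, Q̄ = 3180.0.
ε = (ΔQ/ΔP)(P̄/Q̄) = (716/-10.3)(19.85/3180.0).

-0.434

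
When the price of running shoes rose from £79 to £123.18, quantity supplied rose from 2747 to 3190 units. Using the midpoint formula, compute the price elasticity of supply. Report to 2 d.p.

ΔQ = 3190 − 2747 = 443; ΔP = 123.18 − 79 = 44.18.
Midpoints: P̄ = 101.09, Q̄ = 2968.5.
ε_s = (ΔQ/ΔP)(P̄/Q̄) = (443/44.18)(101.09/2968.5).

0.34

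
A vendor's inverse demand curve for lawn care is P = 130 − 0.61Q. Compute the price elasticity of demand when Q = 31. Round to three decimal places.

At Q = 31, P = 130 − 0.61(31) = 111.09.
dP/dQ = −0.61, so dQ/dP = 1/(−0.61) = -1.639.
ε = (dQ/dP)(P/Q) = (-1.639)(111.09/31).

-5.875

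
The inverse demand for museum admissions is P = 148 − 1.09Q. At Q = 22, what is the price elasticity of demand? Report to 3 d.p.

-5.172

At Q = 22, P = 148 − 1.09(22) = 124.02.
dP/dQ = −1.09, so dQ/dP = 1/(−1.09) = -0.917.
ε = (dQ/dP)(P/Q) = (-0.917)(124.02/22).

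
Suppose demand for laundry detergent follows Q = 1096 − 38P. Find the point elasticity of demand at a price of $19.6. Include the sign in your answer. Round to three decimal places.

-2.121

At P = 19.6, Q = 351.200.
dQ/dP = −38.
ε = (dQ/dP)(P/Q) = (-38)(19.6/351.200).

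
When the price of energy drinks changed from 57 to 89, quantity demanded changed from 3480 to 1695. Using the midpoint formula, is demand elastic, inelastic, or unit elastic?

Arc ε ≈ -1.574.
|ε| = 1.57 > 1.

elastic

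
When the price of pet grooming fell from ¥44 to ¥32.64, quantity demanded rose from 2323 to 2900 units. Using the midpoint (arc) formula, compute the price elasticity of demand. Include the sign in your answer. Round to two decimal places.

-0.75

ΔQ = 2900 − 2323 = 577; ΔP = 32.64 − 44 = -11.36.
Midpoints: P̄ = 38.32, Q̄ = 2611.5.
ε = (ΔQ/ΔP)(P̄/Q̄) = (577/-11.36)(38.32/2611.5).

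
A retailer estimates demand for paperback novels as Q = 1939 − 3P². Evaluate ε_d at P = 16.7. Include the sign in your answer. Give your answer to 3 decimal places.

At P = 16.7, Q = 1102.330.
dQ/dP = −6P = -100.200.
ε = (dQ/dP)(P/Q) = (-100.200)(16.7/1102.330).
|ε| > 1, so demand is elastic at this price.

-1.518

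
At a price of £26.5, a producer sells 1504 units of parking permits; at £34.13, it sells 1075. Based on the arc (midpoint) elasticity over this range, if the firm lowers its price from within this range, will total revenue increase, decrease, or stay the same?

Arc ε = (-429/7.63)(30.32/1289.5) ≈ -1.322.
|ε| = 1.32 > 1, so demand is elastic. A price cut therefore raises total revenue.

increase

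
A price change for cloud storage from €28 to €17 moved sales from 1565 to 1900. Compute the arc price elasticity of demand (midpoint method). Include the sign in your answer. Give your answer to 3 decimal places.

ΔQ = 1900 − 1565 = 335; ΔP = 17 − 28 = -11.
Midpoints: P̄ = 22.50, Q̄ = 1732.5.
ε = (ΔQ/ΔP)(P̄/Q̄) = (335/-11)(22.50/1732.5).

-0.396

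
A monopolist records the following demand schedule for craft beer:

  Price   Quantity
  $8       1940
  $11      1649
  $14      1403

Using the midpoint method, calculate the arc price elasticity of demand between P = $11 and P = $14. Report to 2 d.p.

-0.67

At P = 11, Q = 1649; at P = 14, Q = 1403.
ΔQ = -246, ΔP = 3. Midpoints: P̄ = 12.50, Q̄ = 1526.0.
ε = (ΔQ/ΔP)(P̄/Q̄) = (-246/3)(12.50/1526.0).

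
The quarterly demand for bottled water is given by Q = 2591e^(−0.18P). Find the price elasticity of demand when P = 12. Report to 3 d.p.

-2.160

At P = 12, Q = 298.807.
dQ/dP = −0.18·2591e^(−0.18P) = −0.18Q = -53.785.
ε = (dQ/dP)(P/Q) = (-53.785)(12/298.807).
|ε| > 1, so demand is elastic at this price.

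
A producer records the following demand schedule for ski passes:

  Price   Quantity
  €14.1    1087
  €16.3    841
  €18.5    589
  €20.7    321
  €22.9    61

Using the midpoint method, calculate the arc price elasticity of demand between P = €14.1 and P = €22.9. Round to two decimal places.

-3.76

At P = 14.1, Q = 1087; at P = 22.9, Q = 61.
ΔQ = -1026, ΔP = 8.8. Midpoints: P̄ = 18.50, Q̄ = 574.0.
ε = (ΔQ/ΔP)(P̄/Q̄) = (-1026/8.8)(18.50/574.0).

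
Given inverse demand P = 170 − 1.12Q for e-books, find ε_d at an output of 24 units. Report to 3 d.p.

-5.324

At Q = 24, P = 170 − 1.12(24) = 143.12.
dP/dQ = −1.12, so dQ/dP = 1/(−1.12) = -0.893.
ε = (dQ/dP)(P/Q) = (-0.893)(143.12/24).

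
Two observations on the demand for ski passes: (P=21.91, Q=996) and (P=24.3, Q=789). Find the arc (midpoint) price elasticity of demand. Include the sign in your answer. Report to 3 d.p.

ΔQ = 789 − 996 = -207; ΔP = 24.3 − 21.91 = 2.39.
Midpoints: P̄ = 23.11, Q̄ = 892.5.
ε = (ΔQ/ΔP)(P̄/Q̄) = (-207/2.39)(23.11/892.5).

-2.242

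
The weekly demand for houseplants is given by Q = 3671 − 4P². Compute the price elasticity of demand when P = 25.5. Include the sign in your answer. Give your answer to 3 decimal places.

At P = 25.5, Q = 1070.
dQ/dP = −8P = -204.
ε = (dQ/dP)(P/Q) = (-204)(25.5/1070).

-4.862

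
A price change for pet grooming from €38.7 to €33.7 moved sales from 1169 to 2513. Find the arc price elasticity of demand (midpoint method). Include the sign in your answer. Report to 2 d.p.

-5.29

ΔQ = 2513 − 1169 = 1344; ΔP = 33.7 − 38.7 = -5.
Midpoints: P̄ = 36.20, Q̄ = 1841.0.
ε = (ΔQ/ΔP)(P̄/Q̄) = (1344/-5)(36.20/1841.0).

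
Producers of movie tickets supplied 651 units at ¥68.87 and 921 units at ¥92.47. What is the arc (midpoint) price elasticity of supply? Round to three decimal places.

1.174

ΔQ = 921 − 651 = 270; ΔP = 92.47 − 68.87 = 23.6.
Midpoints: P̄ = 80.67, Q̄ = 786.0.
ε_s = (ΔQ/ΔP)(P̄/Q̄) = (270/23.6)(80.67/786.0).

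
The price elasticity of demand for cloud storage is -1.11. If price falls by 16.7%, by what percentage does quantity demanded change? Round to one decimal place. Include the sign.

18.5%

%ΔQ ≈ ε × %ΔP = (-1.11)(-16.7%) = 18.54%.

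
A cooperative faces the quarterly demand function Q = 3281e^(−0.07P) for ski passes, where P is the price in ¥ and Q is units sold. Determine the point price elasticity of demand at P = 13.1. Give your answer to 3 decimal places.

-0.917

At P = 13.1, Q = 1311.469.
dQ/dP = −0.07·3281e^(−0.07P) = −0.07Q = -91.803.
ε = (dQ/dP)(P/Q) = (-91.803)(13.1/1311.469).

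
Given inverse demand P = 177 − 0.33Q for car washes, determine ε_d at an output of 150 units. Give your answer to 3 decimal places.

At Q = 150, P = 177 − 0.33(150) = 127.50.
dP/dQ = −0.33, so dQ/dP = 1/(−0.33) = -3.030.
ε = (dQ/dP)(P/Q) = (-3.030)(127.50/150).

-2.576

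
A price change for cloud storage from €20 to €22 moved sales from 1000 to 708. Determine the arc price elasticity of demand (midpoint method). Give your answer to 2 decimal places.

ΔQ = 708 − 1000 = -292; ΔP = 22 − 20 = 2.
Midpoints: P̄ = 21.00, Q̄ = 854.0.
ε = (ΔQ/ΔP)(P̄/Q̄) = (-292/2)(21.00/854.0).

-3.59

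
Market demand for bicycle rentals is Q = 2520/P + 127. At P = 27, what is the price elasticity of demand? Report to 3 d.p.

At P = 27, Q = 220.333.
dQ/dP = −2520/P² = -3.457.
ε = (dQ/dP)(P/Q) = (-3.457)(27/220.333).

-0.424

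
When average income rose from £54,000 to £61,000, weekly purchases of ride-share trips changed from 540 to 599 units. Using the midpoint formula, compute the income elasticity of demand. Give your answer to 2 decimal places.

0.85

ΔQ = 59, ΔI = 7000. Midpoints: Ī = 57,500, Q̄ = 569.5.
ε_I = (ΔQ/ΔI)(Ī/Q̄) = (59/7000)(57500/569.5).
ε_I > 0, so the good is normal.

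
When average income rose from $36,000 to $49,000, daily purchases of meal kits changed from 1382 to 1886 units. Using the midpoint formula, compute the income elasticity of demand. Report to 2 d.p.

ΔQ = 504, ΔI = 13000. Midpoints: Ī = 42,500, Q̄ = 1634.0.
ε_I = (ΔQ/ΔI)(Ī/Q̄) = (504/13000)(42500/1634.0).

1.01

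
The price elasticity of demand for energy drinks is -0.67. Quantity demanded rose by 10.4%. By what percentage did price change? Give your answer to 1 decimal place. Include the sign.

%ΔP ≈ %ΔQ / ε = (10.4%)/(-0.67) = -15.52%.

-15.5%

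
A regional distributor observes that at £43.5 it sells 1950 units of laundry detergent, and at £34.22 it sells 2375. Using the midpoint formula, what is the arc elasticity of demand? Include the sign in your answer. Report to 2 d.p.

ΔQ = 2375 − 1950 = 425; ΔP = 34.22 − 43.5 = -9.28.
Midpoints: P̄ = 38.86, Q̄ = 2162.5.
ε = (ΔQ/ΔP)(P̄/Q̄) = (425/-9.28)(38.86/2162.5).

-0.82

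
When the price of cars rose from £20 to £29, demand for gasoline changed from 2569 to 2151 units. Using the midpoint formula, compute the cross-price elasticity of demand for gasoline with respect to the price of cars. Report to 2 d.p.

ΔQ_x = 2151 − 2569 = -418; ΔP_y = 29 − 20 = 9.
Midpoints: P̄_y = 24.50, Q̄_x = 2360.0.
ε_xy = (ΔQ_x/ΔP_y)(P̄_y/Q̄_x) = (-418/9)(24.50/2360.0).
ε_xy < 0, so the goods are complements.

-0.48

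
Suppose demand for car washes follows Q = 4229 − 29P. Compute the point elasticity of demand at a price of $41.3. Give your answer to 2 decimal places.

-0.40

At P = 41.3, Q = 3031.300.
dQ/dP = −29.
ε = (dQ/dP)(P/Q) = (-29)(41.3/3031.300).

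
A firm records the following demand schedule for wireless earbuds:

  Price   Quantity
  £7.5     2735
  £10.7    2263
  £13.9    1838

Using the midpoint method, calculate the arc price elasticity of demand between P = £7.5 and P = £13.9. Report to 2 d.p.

-0.66

At P = 7.5, Q = 2735; at P = 13.9, Q = 1838.
ΔQ = -897, ΔP = 6.4. Midpoints: P̄ = 10.70, Q̄ = 2286.5.
ε = (ΔQ/ΔP)(P̄/Q̄) = (-897/6.4)(10.70/2286.5).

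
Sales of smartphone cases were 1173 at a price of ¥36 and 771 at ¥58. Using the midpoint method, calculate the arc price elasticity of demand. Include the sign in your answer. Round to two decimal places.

-0.88

ΔQ = 771 − 1173 = -402; ΔP = 58 − 36 = 22.
Midpoints: P̄ = 47.00, Q̄ = 972.0.
ε = (ΔQ/ΔP)(P̄/Q̄) = (-402/22)(47.00/972.0).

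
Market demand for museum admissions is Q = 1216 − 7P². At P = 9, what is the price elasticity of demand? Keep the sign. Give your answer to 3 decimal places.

At P = 9, Q = 649.
dQ/dP = −14P = -126.
ε = (dQ/dP)(P/Q) = (-126)(9/649).

-1.747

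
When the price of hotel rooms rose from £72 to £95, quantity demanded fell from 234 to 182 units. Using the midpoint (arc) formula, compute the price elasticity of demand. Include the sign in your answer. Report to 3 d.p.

-0.908

ΔQ = 182 − 234 = -52; ΔP = 95 − 72 = 23.
Midpoints: P̄ = 83.50, Q̄ = 208.0.
ε = (ΔQ/ΔP)(P̄/Q̄) = (-52/23)(83.50/208.0).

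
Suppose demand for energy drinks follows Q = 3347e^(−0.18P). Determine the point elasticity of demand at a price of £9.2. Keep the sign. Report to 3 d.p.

At P = 9.2, Q = 638.946.
dQ/dP = −0.18·3347e^(−0.18P) = −0.18Q = -115.010.
ε = (dQ/dP)(P/Q) = (-115.010)(9.2/638.946).
|ε| > 1, so demand is elastic at this price.

-1.656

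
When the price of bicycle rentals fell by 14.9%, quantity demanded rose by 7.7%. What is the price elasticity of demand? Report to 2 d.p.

-0.52

ε = %ΔQ / %ΔP = (7.7)/(-14.9) = -0.517.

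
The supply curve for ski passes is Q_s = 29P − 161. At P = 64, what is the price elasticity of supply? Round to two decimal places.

At P = 64, Q_s = 1695.
dQ_s/dP = 29.
ε_s = (dQ_s/dP)(P/Q_s) = (29)(64/1695).

1.09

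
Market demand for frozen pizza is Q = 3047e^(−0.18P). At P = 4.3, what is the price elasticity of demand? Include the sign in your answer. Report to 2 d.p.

At P = 4.3, Q = 1405.169.
dQ/dP = −0.18·3047e^(−0.18P) = −0.18Q = -252.930.
ε = (dQ/dP)(P/Q) = (-252.930)(4.3/1405.169).
|ε| < 1, so demand is inelastic at this price.

-0.77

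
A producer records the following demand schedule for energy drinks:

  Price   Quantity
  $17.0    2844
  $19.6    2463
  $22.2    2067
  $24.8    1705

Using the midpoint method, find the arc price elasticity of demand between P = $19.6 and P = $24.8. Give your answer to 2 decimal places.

-1.55

At P = 19.6, Q = 2463; at P = 24.8, Q = 1705.
ΔQ = -758, ΔP = 5.2. Midpoints: P̄ = 22.20, Q̄ = 2084.0.
ε = (ΔQ/ΔP)(P̄/Q̄) = (-758/5.2)(22.20/2084.0).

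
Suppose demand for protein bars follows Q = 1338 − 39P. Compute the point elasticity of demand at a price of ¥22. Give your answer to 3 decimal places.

-1.788

At P = 22, Q = 480.
dQ/dP = −39.
ε = (dQ/dP)(P/Q) = (-39)(22/480).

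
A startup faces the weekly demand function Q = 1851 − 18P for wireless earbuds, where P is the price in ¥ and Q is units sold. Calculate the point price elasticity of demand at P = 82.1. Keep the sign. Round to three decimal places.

-3.960

At P = 82.1, Q = 373.200.
dQ/dP = −18.
ε = (dQ/dP)(P/Q) = (-18)(82.1/373.200).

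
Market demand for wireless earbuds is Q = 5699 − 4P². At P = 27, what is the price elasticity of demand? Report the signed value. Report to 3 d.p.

At P = 27, Q = 2783.
dQ/dP = −8P = -216.
ε = (dQ/dP)(P/Q) = (-216)(27/2783).

-2.096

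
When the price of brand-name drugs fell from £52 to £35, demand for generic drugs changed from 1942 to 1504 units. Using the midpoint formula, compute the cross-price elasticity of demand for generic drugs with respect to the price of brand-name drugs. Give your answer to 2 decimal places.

ΔQ_x = 1504 − 1942 = -438; ΔP_y = 35 − 52 = -17.
Midpoints: P̄_y = 43.50, Q̄_x = 1723.0.
ε_xy = (ΔQ_x/ΔP_y)(P̄_y/Q̄_x) = (-438/-17)(43.50/1723.0).
ε_xy > 0, so the goods are substitutes.

0.65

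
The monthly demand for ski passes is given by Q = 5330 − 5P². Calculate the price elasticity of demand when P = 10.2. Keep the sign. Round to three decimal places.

-0.216

At P = 10.2, Q = 4809.800.
dQ/dP = −10P = -102.
ε = (dQ/dP)(P/Q) = (-102)(10.2/4809.800).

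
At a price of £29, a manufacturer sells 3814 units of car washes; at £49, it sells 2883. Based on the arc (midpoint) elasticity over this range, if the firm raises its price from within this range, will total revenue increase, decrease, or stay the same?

increase

Arc ε = (-931/20)(39.00/3348.5) ≈ -0.542.
|ε| = 0.54 < 1, so demand is inelastic. A price rise therefore raises total revenue.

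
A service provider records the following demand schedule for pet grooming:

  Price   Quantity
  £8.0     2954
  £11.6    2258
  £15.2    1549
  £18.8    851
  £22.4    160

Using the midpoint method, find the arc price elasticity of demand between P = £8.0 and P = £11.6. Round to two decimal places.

-0.73

At P = 8.0, Q = 2954; at P = 11.6, Q = 2258.
ΔQ = -696, ΔP = 3.6. Midpoints: P̄ = 9.80, Q̄ = 2606.0.
ε = (ΔQ/ΔP)(P̄/Q̄) = (-696/3.6)(9.80/2606.0).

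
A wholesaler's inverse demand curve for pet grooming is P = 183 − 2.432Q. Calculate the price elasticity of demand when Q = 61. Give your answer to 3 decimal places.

At Q = 61, P = 183 − 2.432(61) = 34.65.
dP/dQ = −2.432, so dQ/dP = 1/(−2.432) = -0.411.
ε = (dQ/dP)(P/Q) = (-0.411)(34.65/61).

-0.234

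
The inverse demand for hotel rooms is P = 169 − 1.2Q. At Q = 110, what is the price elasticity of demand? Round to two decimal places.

At Q = 110, P = 169 − 1.2(110) = 37.00.
dP/dQ = −1.2, so dQ/dP = 1/(−1.2) = -0.833.
ε = (dQ/dP)(P/Q) = (-0.833)(37.00/110).

-0.28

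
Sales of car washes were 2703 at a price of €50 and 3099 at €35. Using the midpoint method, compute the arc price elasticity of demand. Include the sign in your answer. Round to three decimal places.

ΔQ = 3099 − 2703 = 396; ΔP = 35 − 50 = -15.
Midpoints: P̄ = 42.50, Q̄ = 2901.0.
ε = (ΔQ/ΔP)(P̄/Q̄) = (396/-15)(42.50/2901.0).

-0.387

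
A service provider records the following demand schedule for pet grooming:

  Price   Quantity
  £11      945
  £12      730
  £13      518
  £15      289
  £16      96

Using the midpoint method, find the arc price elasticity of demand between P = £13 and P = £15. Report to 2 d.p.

-3.97

At P = 13, Q = 518; at P = 15, Q = 289.
ΔQ = -229, ΔP = 2. Midpoints: P̄ = 14.00, Q̄ = 403.5.
ε = (ΔQ/ΔP)(P̄/Q̄) = (-229/2)(14.00/403.5).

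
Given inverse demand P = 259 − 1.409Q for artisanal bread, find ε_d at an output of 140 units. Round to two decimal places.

-0.31

At Q = 140, P = 259 − 1.409(140) = 61.74.
dP/dQ = −1.409, so dQ/dP = 1/(−1.409) = -0.710.
ε = (dQ/dP)(P/Q) = (-0.710)(61.74/140).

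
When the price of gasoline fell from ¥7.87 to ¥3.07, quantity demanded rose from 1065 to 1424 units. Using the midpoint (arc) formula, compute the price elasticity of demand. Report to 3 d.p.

-0.329

ΔQ = 1424 − 1065 = 359; ΔP = 3.07 − 7.87 = -4.8.
Midpoints: P̄ = 5.47, Q̄ = 1244.5.
ε = (ΔQ/ΔP)(P̄/Q̄) = (359/-4.8)(5.47/1244.5).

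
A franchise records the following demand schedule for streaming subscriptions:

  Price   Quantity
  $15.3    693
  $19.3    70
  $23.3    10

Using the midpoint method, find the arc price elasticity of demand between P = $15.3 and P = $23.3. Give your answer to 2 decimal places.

At P = 15.3, Q = 693; at P = 23.3, Q = 10.
ΔQ = -683, ΔP = 8.0. Midpoints: P̄ = 19.30, Q̄ = 351.5.
ε = (ΔQ/ΔP)(P̄/Q̄) = (-683/8.0)(19.30/351.5).

-4.69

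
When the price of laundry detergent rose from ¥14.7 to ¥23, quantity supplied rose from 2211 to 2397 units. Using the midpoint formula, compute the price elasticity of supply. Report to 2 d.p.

0.18

ΔQ = 2397 − 2211 = 186; ΔP = 23 − 14.7 = 8.3.
Midpoints: P̄ = 18.85, Q̄ = 2304.0.
ε_s = (ΔQ/ΔP)(P̄/Q̄) = (186/8.3)(18.85/2304.0).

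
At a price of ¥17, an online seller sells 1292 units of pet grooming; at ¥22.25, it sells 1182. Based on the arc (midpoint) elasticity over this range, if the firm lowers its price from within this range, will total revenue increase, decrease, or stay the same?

decrease

Arc ε = (-110/5.25)(19.62/1237.0) ≈ -0.332.
|ε| = 0.33 < 1, so demand is inelastic. A price cut therefore reduces total revenue.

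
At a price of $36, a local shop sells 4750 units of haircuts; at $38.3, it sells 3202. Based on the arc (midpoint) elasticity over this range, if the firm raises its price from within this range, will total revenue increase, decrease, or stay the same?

Arc ε = (-1548/2.3)(37.15/3976.0) ≈ -6.289.
|ε| = 6.29 > 1, so demand is elastic. A price rise therefore reduces total revenue.

decrease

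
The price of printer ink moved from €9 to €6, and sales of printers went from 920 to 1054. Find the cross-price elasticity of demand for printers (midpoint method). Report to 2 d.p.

ΔQ_x = 1054 − 920 = 134; ΔP_y = 6 − 9 = -3.
Midpoints: P̄_y = 7.50, Q̄_x = 987.0.
ε_xy = (ΔQ_x/ΔP_y)(P̄_y/Q̄_x) = (134/-3)(7.50/987.0).

-0.34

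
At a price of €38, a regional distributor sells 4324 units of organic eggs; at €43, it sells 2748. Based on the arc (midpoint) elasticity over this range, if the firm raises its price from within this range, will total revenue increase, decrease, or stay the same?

Arc ε = (-1576/5)(40.50/3536.0) ≈ -3.610.
|ε| = 3.61 > 1, so demand is elastic. A price rise therefore reduces total revenue.

decrease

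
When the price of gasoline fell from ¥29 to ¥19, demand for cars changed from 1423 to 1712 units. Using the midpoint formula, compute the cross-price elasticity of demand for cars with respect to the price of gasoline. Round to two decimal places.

ΔQ_x = 1712 − 1423 = 289; ΔP_y = 19 − 29 = -10.
Midpoints: P̄_y = 24.00, Q̄_x = 1567.5.
ε_xy = (ΔQ_x/ΔP_y)(P̄_y/Q̄_x) = (289/-10)(24.00/1567.5).

-0.44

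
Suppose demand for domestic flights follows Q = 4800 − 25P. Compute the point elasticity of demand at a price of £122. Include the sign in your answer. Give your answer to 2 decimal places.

At P = 122, Q = 1750.
dQ/dP = −25.
ε = (dQ/dP)(P/Q) = (-25)(122/1750).

-1.74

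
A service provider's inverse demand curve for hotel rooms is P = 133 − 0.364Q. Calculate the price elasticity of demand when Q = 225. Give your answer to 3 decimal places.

At Q = 225, P = 133 − 0.364(225) = 51.10.
dP/dQ = −0.364, so dQ/dP = 1/(−0.364) = -2.747.
ε = (dQ/dP)(P/Q) = (-2.747)(51.10/225).

-0.624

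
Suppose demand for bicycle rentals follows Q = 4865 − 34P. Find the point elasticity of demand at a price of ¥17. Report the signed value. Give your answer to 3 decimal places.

At P = 17, Q = 4287.
dQ/dP = −34.
ε = (dQ/dP)(P/Q) = (-34)(17/4287).

-0.135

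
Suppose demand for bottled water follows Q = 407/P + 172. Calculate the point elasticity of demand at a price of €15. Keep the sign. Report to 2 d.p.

At P = 15, Q = 199.133.
dQ/dP = −407/P² = -1.809.
ε = (dQ/dP)(P/Q) = (-1.809)(15/199.133).
|ε| < 1, so demand is inelastic at this price.

-0.14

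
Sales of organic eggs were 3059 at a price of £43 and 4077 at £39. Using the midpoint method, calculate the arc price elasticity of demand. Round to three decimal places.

-2.924

ΔQ = 4077 − 3059 = 1018; ΔP = 39 − 43 = -4.
Midpoints: P̄ = 41.00, Q̄ = 3568.0.
ε = (ΔQ/ΔP)(P̄/Q̄) = (1018/-4)(41.00/3568.0).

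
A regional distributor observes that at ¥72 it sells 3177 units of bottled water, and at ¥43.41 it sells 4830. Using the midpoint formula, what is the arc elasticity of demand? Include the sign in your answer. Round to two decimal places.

ΔQ = 4830 − 3177 = 1653; ΔP = 43.41 − 72 = -28.59.
Midpoints: P̄ = 57.70, Q̄ = 4003.5.
ε = (ΔQ/ΔP)(P̄/Q̄) = (1653/-28.59)(57.70/4003.5).

-0.83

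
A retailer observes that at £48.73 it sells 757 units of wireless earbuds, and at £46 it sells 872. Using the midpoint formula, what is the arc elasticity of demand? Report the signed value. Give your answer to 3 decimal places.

ΔQ = 872 − 757 = 115; ΔP = 46 − 48.73 = -2.73.
Midpoints: P̄ = 47.36, Q̄ = 814.5.
ε = (ΔQ/ΔP)(P̄/Q̄) = (115/-2.73)(47.36/814.5).

-2.450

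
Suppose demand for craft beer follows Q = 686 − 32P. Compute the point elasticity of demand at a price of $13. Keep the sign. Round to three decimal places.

At P = 13, Q = 270.
dQ/dP = −32.
ε = (dQ/dP)(P/Q) = (-32)(13/270).
|ε| > 1, so demand is elastic at this price.

-1.541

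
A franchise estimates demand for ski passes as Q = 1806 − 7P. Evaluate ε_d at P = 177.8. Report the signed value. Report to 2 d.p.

At P = 177.8, Q = 561.400.
dQ/dP = −7.
ε = (dQ/dP)(P/Q) = (-7)(177.8/561.400).
|ε| > 1, so demand is elastic at this price.

-2.22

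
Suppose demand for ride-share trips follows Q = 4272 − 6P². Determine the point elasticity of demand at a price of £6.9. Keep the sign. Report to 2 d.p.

At P = 6.9, Q = 3986.340.
dQ/dP = −12P = -82.800.
ε = (dQ/dP)(P/Q) = (-82.800)(6.9/3986.340).
|ε| < 1, so demand is inelastic at this price.

-0.14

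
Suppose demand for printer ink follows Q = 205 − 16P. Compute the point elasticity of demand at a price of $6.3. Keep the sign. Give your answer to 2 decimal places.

At P = 6.3, Q = 104.200.
dQ/dP = −16.
ε = (dQ/dP)(P/Q) = (-16)(6.3/104.200).
|ε| < 1, so demand is inelastic at this price.

-0.97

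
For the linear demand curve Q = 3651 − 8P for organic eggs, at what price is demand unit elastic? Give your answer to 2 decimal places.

For linear demand Q = a − bP, ε = −bP/(a − bP). |ε| = 1 when bP = a − bP, i.e. P = a/(2b).
P = 3651/(2·8) = 3651/16 = 228.1875.

228.19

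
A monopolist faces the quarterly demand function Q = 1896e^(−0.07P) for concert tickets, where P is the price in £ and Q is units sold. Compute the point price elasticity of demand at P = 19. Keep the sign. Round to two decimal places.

At P = 19, Q = 501.449.
dQ/dP = −0.07·1896e^(−0.07P) = −0.07Q = -35.101.
ε = (dQ/dP)(P/Q) = (-35.101)(19/501.449).

-1.33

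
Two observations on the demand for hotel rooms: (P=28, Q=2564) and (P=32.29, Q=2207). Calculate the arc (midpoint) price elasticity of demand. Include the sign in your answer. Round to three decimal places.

-1.052

ΔQ = 2207 − 2564 = -357; ΔP = 32.29 − 28 = 4.29.
Midpoints: P̄ = 30.14, Q̄ = 2385.5.
ε = (ΔQ/ΔP)(P̄/Q̄) = (-357/4.29)(30.14/2385.5).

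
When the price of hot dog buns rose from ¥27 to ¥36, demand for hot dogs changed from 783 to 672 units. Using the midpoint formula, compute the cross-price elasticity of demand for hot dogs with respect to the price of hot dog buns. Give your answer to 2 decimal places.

-0.53

ΔQ_x = 672 − 783 = -111; ΔP_y = 36 − 27 = 9.
Midpoints: P̄_y = 31.50, Q̄_x = 727.5.
ε_xy = (ΔQ_x/ΔP_y)(P̄_y/Q̄_x) = (-111/9)(31.50/727.5).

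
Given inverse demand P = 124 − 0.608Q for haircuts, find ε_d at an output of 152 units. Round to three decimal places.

At Q = 152, P = 124 − 0.608(152) = 31.58.
dP/dQ = −0.608, so dQ/dP = 1/(−0.608) = -1.645.
ε = (dQ/dP)(P/Q) = (-1.645)(31.58/152).

-0.342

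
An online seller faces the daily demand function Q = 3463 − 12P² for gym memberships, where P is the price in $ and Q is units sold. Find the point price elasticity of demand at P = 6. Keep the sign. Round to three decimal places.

-0.285

At P = 6, Q = 3031.
dQ/dP = −24P = -144.
ε = (dQ/dP)(P/Q) = (-144)(6/3031).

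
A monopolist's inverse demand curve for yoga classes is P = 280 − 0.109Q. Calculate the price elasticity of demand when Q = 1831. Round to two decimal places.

At Q = 1831, P = 280 − 0.109(1831) = 80.42.
dP/dQ = −0.109, so dQ/dP = 1/(−0.109) = -9.174.
ε = (dQ/dP)(P/Q) = (-9.174)(80.42/1831).

-0.40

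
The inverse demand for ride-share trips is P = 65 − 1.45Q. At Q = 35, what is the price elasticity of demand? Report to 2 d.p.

-0.28

At Q = 35, P = 65 − 1.45(35) = 14.25.
dP/dQ = −1.45, so dQ/dP = 1/(−1.45) = -0.690.
ε = (dQ/dP)(P/Q) = (-0.690)(14.25/35).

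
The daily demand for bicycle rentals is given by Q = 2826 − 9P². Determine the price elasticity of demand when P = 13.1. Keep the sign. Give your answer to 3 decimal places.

-2.410

At P = 13.1, Q = 1281.510.
dQ/dP = −18P = -235.800.
ε = (dQ/dP)(P/Q) = (-235.800)(13.1/1281.510).
|ε| > 1, so demand is elastic at this price.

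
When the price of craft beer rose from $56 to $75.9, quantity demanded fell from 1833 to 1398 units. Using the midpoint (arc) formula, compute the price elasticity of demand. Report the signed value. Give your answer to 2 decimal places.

-0.89

ΔQ = 1398 − 1833 = -435; ΔP = 75.9 − 56 = 19.9.
Midpoints: P̄ = 65.95, Q̄ = 1615.5.
ε = (ΔQ/ΔP)(P̄/Q̄) = (-435/19.9)(65.95/1615.5).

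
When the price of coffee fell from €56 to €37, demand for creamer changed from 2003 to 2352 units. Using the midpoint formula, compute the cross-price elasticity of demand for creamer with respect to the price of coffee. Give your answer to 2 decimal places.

ΔQ_x = 2352 − 2003 = 349; ΔP_y = 37 − 56 = -19.
Midpoints: P̄_y = 46.50, Q̄_x = 2177.5.
ε_xy = (ΔQ_x/ΔP_y)(P̄_y/Q̄_x) = (349/-19)(46.50/2177.5).

-0.39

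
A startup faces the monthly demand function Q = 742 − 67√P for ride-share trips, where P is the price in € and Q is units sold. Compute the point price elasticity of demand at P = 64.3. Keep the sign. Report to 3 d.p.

At P = 64.3, Q = 204.745.
dQ/dP = −67/(2√P) = -4.178.
ε = (dQ/dP)(P/Q) = (-4.178)(64.3/204.745).

-1.312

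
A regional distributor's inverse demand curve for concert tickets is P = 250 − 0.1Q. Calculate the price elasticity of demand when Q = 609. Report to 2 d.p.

At Q = 609, P = 250 − 0.1(609) = 189.10.
dP/dQ = −0.1, so dQ/dP = 1/(−0.1) = -10.000.
ε = (dQ/dP)(P/Q) = (-10.000)(189.10/609).

-3.11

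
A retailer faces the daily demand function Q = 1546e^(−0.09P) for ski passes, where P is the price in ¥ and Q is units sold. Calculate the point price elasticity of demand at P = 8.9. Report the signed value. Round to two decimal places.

-0.80

At P = 8.9, Q = 693.968.
dQ/dP = −0.09·1546e^(−0.09P) = −0.09Q = -62.457.
ε = (dQ/dP)(P/Q) = (-62.457)(8.9/693.968).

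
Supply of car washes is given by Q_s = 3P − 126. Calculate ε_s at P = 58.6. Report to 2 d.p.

3.53

At P = 58.6, Q_s = 49.80.
dQ_s/dP = 3.
ε_s = (dQ_s/dP)(P/Q_s) = (3)(58.6/49.80).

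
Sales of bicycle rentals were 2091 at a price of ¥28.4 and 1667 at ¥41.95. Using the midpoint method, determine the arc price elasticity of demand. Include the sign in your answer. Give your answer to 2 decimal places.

-0.59

ΔQ = 1667 − 2091 = -424; ΔP = 41.95 − 28.4 = 13.55.
Midpoints: P̄ = 35.17, Q̄ = 1879.0.
ε = (ΔQ/ΔP)(P̄/Q̄) = (-424/13.55)(35.17/1879.0).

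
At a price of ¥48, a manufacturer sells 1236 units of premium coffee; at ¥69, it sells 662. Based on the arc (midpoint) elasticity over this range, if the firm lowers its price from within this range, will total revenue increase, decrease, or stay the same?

Arc ε = (-574/21)(58.50/949.0) ≈ -1.685.
|ε| = 1.68 > 1, so demand is elastic. A price cut therefore raises total revenue.

increase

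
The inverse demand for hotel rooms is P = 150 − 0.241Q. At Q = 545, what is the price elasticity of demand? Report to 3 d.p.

-0.142

At Q = 545, P = 150 − 0.241(545) = 18.66.
dP/dQ = −0.241, so dQ/dP = 1/(−0.241) = -4.149.
ε = (dQ/dP)(P/Q) = (-4.149)(18.66/545).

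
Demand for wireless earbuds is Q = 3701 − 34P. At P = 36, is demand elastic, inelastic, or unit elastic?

inelastic

Q = 2477, dQ/dP = -34.
ε = (dQ/dP)(P/Q) ≈ -0.494.
|ε| = 0.49 < 1.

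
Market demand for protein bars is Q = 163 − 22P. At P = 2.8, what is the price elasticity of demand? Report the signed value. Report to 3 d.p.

At P = 2.8, Q = 101.400.
dQ/dP = −22.
ε = (dQ/dP)(P/Q) = (-22)(2.8/101.400).
|ε| < 1, so demand is inelastic at this price.

-0.607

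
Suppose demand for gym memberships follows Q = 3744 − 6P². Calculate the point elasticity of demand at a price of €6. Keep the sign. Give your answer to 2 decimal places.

At P = 6, Q = 3528.
dQ/dP = −12P = -72.
ε = (dQ/dP)(P/Q) = (-72)(6/3528).
|ε| < 1, so demand is inelastic at this price.

-0.12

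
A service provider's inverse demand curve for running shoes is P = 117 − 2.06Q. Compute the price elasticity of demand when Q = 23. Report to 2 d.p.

-1.47

At Q = 23, P = 117 − 2.06(23) = 69.62.
dP/dQ = −2.06, so dQ/dP = 1/(−2.06) = -0.485.
ε = (dQ/dP)(P/Q) = (-0.485)(69.62/23).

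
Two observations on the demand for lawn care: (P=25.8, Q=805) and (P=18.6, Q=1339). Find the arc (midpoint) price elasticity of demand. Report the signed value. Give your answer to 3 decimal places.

ΔQ = 1339 − 805 = 534; ΔP = 18.6 − 25.8 = -7.2.
Midpoints: P̄ = 22.20, Q̄ = 1072.0.
ε = (ΔQ/ΔP)(P̄/Q̄) = (534/-7.2)(22.20/1072.0).

-1.536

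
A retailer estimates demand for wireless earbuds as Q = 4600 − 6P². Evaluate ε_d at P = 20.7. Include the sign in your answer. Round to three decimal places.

At P = 20.7, Q = 2029.060.
dQ/dP = −12P = -248.400.
ε = (dQ/dP)(P/Q) = (-248.400)(20.7/2029.060).
|ε| > 1, so demand is elastic at this price.

-2.534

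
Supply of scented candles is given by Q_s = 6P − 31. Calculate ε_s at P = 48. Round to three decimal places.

At P = 48, Q_s = 257.
dQ_s/dP = 6.
ε_s = (dQ_s/dP)(P/Q_s) = (6)(48/257).

1.121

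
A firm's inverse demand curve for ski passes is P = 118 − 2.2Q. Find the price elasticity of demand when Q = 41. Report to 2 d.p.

At Q = 41, P = 118 − 2.2(41) = 27.80.
dP/dQ = −2.2, so dQ/dP = 1/(−2.2) = -0.455.
ε = (dQ/dP)(P/Q) = (-0.455)(27.80/41).

-0.31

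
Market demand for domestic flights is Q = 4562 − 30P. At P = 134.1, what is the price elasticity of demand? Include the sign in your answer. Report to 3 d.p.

-7.464

At P = 134.1, Q = 539.
dQ/dP = −30.
ε = (dQ/dP)(P/Q) = (-30)(134.1/539).
|ε| > 1, so demand is elastic at this price.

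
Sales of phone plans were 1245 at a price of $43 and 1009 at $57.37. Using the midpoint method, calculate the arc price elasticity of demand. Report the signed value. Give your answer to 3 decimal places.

ΔQ = 1009 − 1245 = -236; ΔP = 57.37 − 43 = 14.37.
Midpoints: P̄ = 50.19, Q̄ = 1127.0.
ε = (ΔQ/ΔP)(P̄/Q̄) = (-236/14.37)(50.19/1127.0).

-0.731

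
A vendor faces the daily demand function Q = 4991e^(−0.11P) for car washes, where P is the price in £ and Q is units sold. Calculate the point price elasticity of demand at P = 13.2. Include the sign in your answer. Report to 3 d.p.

-1.452

At P = 13.2, Q = 1168.401.
dQ/dP = −0.11·4991e^(−0.11P) = −0.11Q = -128.524.
ε = (dQ/dP)(P/Q) = (-128.524)(13.2/1168.401).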